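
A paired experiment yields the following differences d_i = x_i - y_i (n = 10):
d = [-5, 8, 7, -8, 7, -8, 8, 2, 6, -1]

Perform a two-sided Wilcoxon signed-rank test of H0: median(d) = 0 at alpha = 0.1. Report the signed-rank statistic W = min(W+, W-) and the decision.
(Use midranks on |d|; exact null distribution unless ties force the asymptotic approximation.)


Step 1: Drop any zero differences (none here) and take |d_i|.
|d| = [5, 8, 7, 8, 7, 8, 8, 2, 6, 1]
Step 2: Midrank |d_i| (ties get averaged ranks).
ranks: |5|->3, |8|->8.5, |7|->5.5, |8|->8.5, |7|->5.5, |8|->8.5, |8|->8.5, |2|->2, |6|->4, |1|->1
Step 3: Attach original signs; sum ranks with positive sign and with negative sign.
W+ = 8.5 + 5.5 + 5.5 + 8.5 + 2 + 4 = 34
W- = 3 + 8.5 + 8.5 + 1 = 21
(Check: W+ + W- = 55 should equal n(n+1)/2 = 55.)
Step 4: Test statistic W = min(W+, W-) = 21.
Step 5: Ties in |d|, so use the tie-corrected normal approximation.
        E[W] = n(n+1)/4 = 10*11/4 = 27.5.
        Tie groups: |d|=7 (t=2), |d|=8 (t=4); sum(t^3 - t) = 66.
        Var[W] = n(n+1)(2n+1)/24 - sum(t^3-t)/48 = 2310/24 - 66/48 = 94.875.
        z = (W - E[W]) / sqrt(Var[W]) = (21 - 27.5) / 9.7404 = -0.6673.
        Two-sided p = 2*Phi(z) = 0.504564.
Step 6: alpha = 0.1. fail to reject H0.

W+ = 34, W- = 21, W = min = 21, p = 0.504564, fail to reject H0.


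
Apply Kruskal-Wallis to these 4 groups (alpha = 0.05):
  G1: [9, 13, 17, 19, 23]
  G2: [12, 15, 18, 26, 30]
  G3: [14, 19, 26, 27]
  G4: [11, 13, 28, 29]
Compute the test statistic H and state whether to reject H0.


Step 1: Combine all N = 18 observations and assign midranks.
sorted (value, group, rank): (9,G1,1), (11,G4,2), (12,G2,3), (13,G1,4.5), (13,G4,4.5), (14,G3,6), (15,G2,7), (17,G1,8), (18,G2,9), (19,G1,10.5), (19,G3,10.5), (23,G1,12), (26,G2,13.5), (26,G3,13.5), (27,G3,15), (28,G4,16), (29,G4,17), (30,G2,18)
Step 2: Sum ranks within each group.
R_1 = 36 (n_1 = 5)
R_2 = 50.5 (n_2 = 5)
R_3 = 45 (n_3 = 4)
R_4 = 39.5 (n_4 = 4)
Step 3: H = 12/(N(N+1)) * sum(R_i^2/n_i) - 3(N+1)
     = 12/(18*19) * (36^2/5 + 50.5^2/5 + 45^2/4 + 39.5^2/4) - 3*19
     = 0.035088 * 1665.56 - 57
     = 1.440789.
Step 4: Ties present; correction factor C = 1 - 18/(18^3 - 18) = 0.996904. Corrected H = 1.440789 / 0.996904 = 1.445264.
Step 5: Under H0, H ~ chi^2(3); p-value = 0.694960.
Step 6: alpha = 0.05. fail to reject H0.

H = 1.4453, df = 3, p = 0.694960, fail to reject H0.


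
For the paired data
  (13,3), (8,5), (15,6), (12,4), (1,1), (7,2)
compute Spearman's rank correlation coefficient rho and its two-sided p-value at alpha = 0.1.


Step 1: Rank x and y separately (midranks; no ties here).
rank(x): 13->5, 8->3, 15->6, 12->4, 1->1, 7->2
rank(y): 3->3, 5->5, 6->6, 4->4, 1->1, 2->2
Step 2: d_i = R_x(i) - R_y(i); compute d_i^2.
  (5-3)^2=4, (3-5)^2=4, (6-6)^2=0, (4-4)^2=0, (1-1)^2=0, (2-2)^2=0
sum(d^2) = 8.
Step 3: rho = 1 - 6*8 / (6*(6^2 - 1)) = 1 - 48/210 = 0.771429.
Step 4: Under H0, t = rho * sqrt((n-2)/(1-rho^2)) = 2.4247 ~ t(4).
Step 5: Two-sided p-value from the t-distribution with 4 df = 0.072397.
Step 6: alpha = 0.1. reject H0.

rho = 0.7714, p = 0.072397, reject H0 at alpha = 0.1.


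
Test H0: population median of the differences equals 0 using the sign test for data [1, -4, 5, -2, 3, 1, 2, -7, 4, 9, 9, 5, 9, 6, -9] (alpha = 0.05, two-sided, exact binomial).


Step 1: Discard zero differences. Original n = 15; n_eff = number of nonzero differences = 15.
Nonzero differences (with sign): +1, -4, +5, -2, +3, +1, +2, -7, +4, +9, +9, +5, +9, +6, -9
Step 2: Count signs: positive = 11, negative = 4.
Step 3: Under H0: P(positive) = 0.5, so the number of positives S ~ Bin(15, 0.5).
Step 4: Two-sided exact p-value = sum of Bin(15,0.5) probabilities at or below the observed probability = 0.118469.
Step 5: alpha = 0.05. fail to reject H0.

n_eff = 15, pos = 11, neg = 4, p = 0.118469, fail to reject H0.


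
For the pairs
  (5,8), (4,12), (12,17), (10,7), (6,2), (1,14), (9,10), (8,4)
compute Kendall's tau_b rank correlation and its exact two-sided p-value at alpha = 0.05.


Step 1: Enumerate the 28 unordered pairs (i,j) with i<j and classify each by sign(x_j-x_i) * sign(y_j-y_i).
  (1,2):dx=-1,dy=+4->D; (1,3):dx=+7,dy=+9->C; (1,4):dx=+5,dy=-1->D; (1,5):dx=+1,dy=-6->D
  (1,6):dx=-4,dy=+6->D; (1,7):dx=+4,dy=+2->C; (1,8):dx=+3,dy=-4->D; (2,3):dx=+8,dy=+5->C
  (2,4):dx=+6,dy=-5->D; (2,5):dx=+2,dy=-10->D; (2,6):dx=-3,dy=+2->D; (2,7):dx=+5,dy=-2->D
  (2,8):dx=+4,dy=-8->D; (3,4):dx=-2,dy=-10->C; (3,5):dx=-6,dy=-15->C; (3,6):dx=-11,dy=-3->C
  (3,7):dx=-3,dy=-7->C; (3,8):dx=-4,dy=-13->C; (4,5):dx=-4,dy=-5->C; (4,6):dx=-9,dy=+7->D
  (4,7):dx=-1,dy=+3->D; (4,8):dx=-2,dy=-3->C; (5,6):dx=-5,dy=+12->D; (5,7):dx=+3,dy=+8->C
  (5,8):dx=+2,dy=+2->C; (6,7):dx=+8,dy=-4->D; (6,8):dx=+7,dy=-10->D; (7,8):dx=-1,dy=-6->C
Step 2: C = 13, D = 15, total pairs = 28.
Step 3: tau = (C - D)/(n(n-1)/2) = (13 - 15)/28 = -0.071429.
Step 4: Exact two-sided p-value (enumerate n! = 40320 permutations of y under H0): p = 0.904861.
Step 5: alpha = 0.05. fail to reject H0.

tau_b = -0.0714 (C=13, D=15), p = 0.904861, fail to reject H0.


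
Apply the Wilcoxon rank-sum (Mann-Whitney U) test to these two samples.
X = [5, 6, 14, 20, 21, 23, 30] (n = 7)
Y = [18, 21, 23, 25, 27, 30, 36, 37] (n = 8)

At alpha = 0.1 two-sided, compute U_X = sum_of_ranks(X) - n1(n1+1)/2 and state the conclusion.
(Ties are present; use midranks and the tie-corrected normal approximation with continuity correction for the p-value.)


Step 1: Combine and sort all 15 observations; assign midranks.
sorted (value, group): (5,X), (6,X), (14,X), (18,Y), (20,X), (21,X), (21,Y), (23,X), (23,Y), (25,Y), (27,Y), (30,X), (30,Y), (36,Y), (37,Y)
ranks: 5->1, 6->2, 14->3, 18->4, 20->5, 21->6.5, 21->6.5, 23->8.5, 23->8.5, 25->10, 27->11, 30->12.5, 30->12.5, 36->14, 37->15
Step 2: Rank sum for X: R1 = 1 + 2 + 3 + 5 + 6.5 + 8.5 + 12.5 = 38.5.
Step 3: U_X = R1 - n1(n1+1)/2 = 38.5 - 7*8/2 = 38.5 - 28 = 10.5.
       U_Y = n1*n2 - U_X = 56 - 10.5 = 45.5.
Step 4: Ties are present, so use the tie-corrected normal approximation (with continuity correction) for the p-value.
Step 5: p-value = 0.048534; compare to alpha = 0.1. reject H0.

U_X = 10.5, p = 0.048534, reject H0 at alpha = 0.1.


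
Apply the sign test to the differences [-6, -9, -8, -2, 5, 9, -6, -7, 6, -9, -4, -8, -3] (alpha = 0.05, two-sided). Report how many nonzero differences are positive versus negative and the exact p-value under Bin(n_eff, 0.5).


Step 1: Discard zero differences. Original n = 13; n_eff = number of nonzero differences = 13.
Nonzero differences (with sign): -6, -9, -8, -2, +5, +9, -6, -7, +6, -9, -4, -8, -3
Step 2: Count signs: positive = 3, negative = 10.
Step 3: Under H0: P(positive) = 0.5, so the number of positives S ~ Bin(13, 0.5).
Step 4: Two-sided exact p-value = sum of Bin(13,0.5) probabilities at or below the observed probability = 0.092285.
Step 5: alpha = 0.05. fail to reject H0.

n_eff = 13, pos = 3, neg = 10, p = 0.092285, fail to reject H0.


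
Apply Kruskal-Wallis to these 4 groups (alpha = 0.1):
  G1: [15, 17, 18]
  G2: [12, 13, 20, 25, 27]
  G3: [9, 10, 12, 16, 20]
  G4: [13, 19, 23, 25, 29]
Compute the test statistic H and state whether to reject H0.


Step 1: Combine all N = 18 observations and assign midranks.
sorted (value, group, rank): (9,G3,1), (10,G3,2), (12,G2,3.5), (12,G3,3.5), (13,G2,5.5), (13,G4,5.5), (15,G1,7), (16,G3,8), (17,G1,9), (18,G1,10), (19,G4,11), (20,G2,12.5), (20,G3,12.5), (23,G4,14), (25,G2,15.5), (25,G4,15.5), (27,G2,17), (29,G4,18)
Step 2: Sum ranks within each group.
R_1 = 26 (n_1 = 3)
R_2 = 54 (n_2 = 5)
R_3 = 27 (n_3 = 5)
R_4 = 64 (n_4 = 5)
Step 3: H = 12/(N(N+1)) * sum(R_i^2/n_i) - 3(N+1)
     = 12/(18*19) * (26^2/3 + 54^2/5 + 27^2/5 + 64^2/5) - 3*19
     = 0.035088 * 1773.53 - 57
     = 5.229240.
Step 4: Ties present; correction factor C = 1 - 24/(18^3 - 18) = 0.995872. Corrected H = 5.229240 / 0.995872 = 5.250915.
Step 5: Under H0, H ~ chi^2(3); p-value = 0.154319.
Step 6: alpha = 0.1. fail to reject H0.

H = 5.2509, df = 3, p = 0.154319, fail to reject H0.


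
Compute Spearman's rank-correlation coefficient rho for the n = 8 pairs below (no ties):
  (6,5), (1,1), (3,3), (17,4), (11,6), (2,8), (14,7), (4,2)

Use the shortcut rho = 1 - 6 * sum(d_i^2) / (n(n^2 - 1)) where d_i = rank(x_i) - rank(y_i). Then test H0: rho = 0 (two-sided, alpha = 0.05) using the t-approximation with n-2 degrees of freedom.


Step 1: Rank x and y separately (midranks; no ties here).
rank(x): 6->5, 1->1, 3->3, 17->8, 11->6, 2->2, 14->7, 4->4
rank(y): 5->5, 1->1, 3->3, 4->4, 6->6, 8->8, 7->7, 2->2
Step 2: d_i = R_x(i) - R_y(i); compute d_i^2.
  (5-5)^2=0, (1-1)^2=0, (3-3)^2=0, (8-4)^2=16, (6-6)^2=0, (2-8)^2=36, (7-7)^2=0, (4-2)^2=4
sum(d^2) = 56.
Step 3: rho = 1 - 6*56 / (8*(8^2 - 1)) = 1 - 336/504 = 0.333333.
Step 4: Under H0, t = rho * sqrt((n-2)/(1-rho^2)) = 0.8660 ~ t(6).
Step 5: Two-sided p-value from the t-distribution with 6 df = 0.419753.
Step 6: alpha = 0.05. fail to reject H0.

rho = 0.3333, p = 0.419753, fail to reject H0 at alpha = 0.05.


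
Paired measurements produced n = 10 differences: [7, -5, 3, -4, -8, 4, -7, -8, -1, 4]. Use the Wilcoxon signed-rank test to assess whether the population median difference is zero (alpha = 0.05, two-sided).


Step 1: Drop any zero differences (none here) and take |d_i|.
|d| = [7, 5, 3, 4, 8, 4, 7, 8, 1, 4]
Step 2: Midrank |d_i| (ties get averaged ranks).
ranks: |7|->7.5, |5|->6, |3|->2, |4|->4, |8|->9.5, |4|->4, |7|->7.5, |8|->9.5, |1|->1, |4|->4
Step 3: Attach original signs; sum ranks with positive sign and with negative sign.
W+ = 7.5 + 2 + 4 + 4 = 17.5
W- = 6 + 4 + 9.5 + 7.5 + 9.5 + 1 = 37.5
(Check: W+ + W- = 55 should equal n(n+1)/2 = 55.)
Step 4: Test statistic W = min(W+, W-) = 17.5.
Step 5: Ties in |d|, so use the tie-corrected normal approximation.
        E[W] = n(n+1)/4 = 10*11/4 = 27.5.
        Tie groups: |d|=4 (t=3), |d|=7 (t=2), |d|=8 (t=2); sum(t^3 - t) = 36.
        Var[W] = n(n+1)(2n+1)/24 - sum(t^3-t)/48 = 2310/24 - 36/48 = 95.5.
        z = (W - E[W]) / sqrt(Var[W]) = (17.5 - 27.5) / 9.7724 = -1.0233.
        Two-sided p = 2*Phi(z) = 0.306171.
Step 6: alpha = 0.05. fail to reject H0.

W+ = 17.5, W- = 37.5, W = min = 17.5, p = 0.306171, fail to reject H0.


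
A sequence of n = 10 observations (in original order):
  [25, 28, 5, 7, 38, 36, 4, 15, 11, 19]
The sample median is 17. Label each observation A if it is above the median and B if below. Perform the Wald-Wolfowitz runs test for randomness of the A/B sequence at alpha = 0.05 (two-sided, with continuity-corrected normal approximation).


Step 1: Compute median = 17; label A = above, B = below.
Labels in order: AABBAABBBA  (n_A = 5, n_B = 5)
Step 2: Count runs R = 5.
Step 3: Under H0 (random ordering), E[R] = 2*n_A*n_B/(n_A+n_B) + 1 = 2*5*5/10 + 1 = 6.0000.
        Var[R] = 2*n_A*n_B*(2*n_A*n_B - n_A - n_B) / ((n_A+n_B)^2 * (n_A+n_B-1)) = 2000/900 = 2.2222.
        SD[R] = 1.4907.
Step 4: Continuity-corrected z = (R + 0.5 - E[R]) / SD[R] = (5 + 0.5 - 6.0000) / 1.4907 = -0.3354.
Step 5: Two-sided p-value via normal approximation = 2*(1 - Phi(|z|)) = 0.737316.
Step 6: alpha = 0.05. fail to reject H0.

R = 5, z = -0.3354, p = 0.737316, fail to reject H0.


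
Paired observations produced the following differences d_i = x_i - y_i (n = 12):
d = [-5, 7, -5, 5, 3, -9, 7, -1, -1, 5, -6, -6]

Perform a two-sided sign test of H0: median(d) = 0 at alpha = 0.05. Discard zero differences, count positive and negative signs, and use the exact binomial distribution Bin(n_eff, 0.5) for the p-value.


Step 1: Discard zero differences. Original n = 12; n_eff = number of nonzero differences = 12.
Nonzero differences (with sign): -5, +7, -5, +5, +3, -9, +7, -1, -1, +5, -6, -6
Step 2: Count signs: positive = 5, negative = 7.
Step 3: Under H0: P(positive) = 0.5, so the number of positives S ~ Bin(12, 0.5).
Step 4: Two-sided exact p-value = sum of Bin(12,0.5) probabilities at or below the observed probability = 0.774414.
Step 5: alpha = 0.05. fail to reject H0.

n_eff = 12, pos = 5, neg = 7, p = 0.774414, fail to reject H0.


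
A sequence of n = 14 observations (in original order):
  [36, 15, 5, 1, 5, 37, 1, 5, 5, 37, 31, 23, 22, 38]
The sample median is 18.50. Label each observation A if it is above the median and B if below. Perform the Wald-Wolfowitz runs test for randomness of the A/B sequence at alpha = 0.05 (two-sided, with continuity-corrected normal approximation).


Step 1: Compute median = 18.50; label A = above, B = below.
Labels in order: ABBBBABBBAAAAA  (n_A = 7, n_B = 7)
Step 2: Count runs R = 5.
Step 3: Under H0 (random ordering), E[R] = 2*n_A*n_B/(n_A+n_B) + 1 = 2*7*7/14 + 1 = 8.0000.
        Var[R] = 2*n_A*n_B*(2*n_A*n_B - n_A - n_B) / ((n_A+n_B)^2 * (n_A+n_B-1)) = 8232/2548 = 3.2308.
        SD[R] = 1.7974.
Step 4: Continuity-corrected z = (R + 0.5 - E[R]) / SD[R] = (5 + 0.5 - 8.0000) / 1.7974 = -1.3909.
Step 5: Two-sided p-value via normal approximation = 2*(1 - Phi(|z|)) = 0.164264.
Step 6: alpha = 0.05. fail to reject H0.

R = 5, z = -1.3909, p = 0.164264, fail to reject H0.


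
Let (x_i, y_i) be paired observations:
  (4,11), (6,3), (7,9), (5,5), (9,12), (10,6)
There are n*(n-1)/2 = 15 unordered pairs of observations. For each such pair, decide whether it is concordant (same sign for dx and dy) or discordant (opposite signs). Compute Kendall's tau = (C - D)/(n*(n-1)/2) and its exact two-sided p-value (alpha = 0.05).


Step 1: Enumerate the 15 unordered pairs (i,j) with i<j and classify each by sign(x_j-x_i) * sign(y_j-y_i).
  (1,2):dx=+2,dy=-8->D; (1,3):dx=+3,dy=-2->D; (1,4):dx=+1,dy=-6->D; (1,5):dx=+5,dy=+1->C
  (1,6):dx=+6,dy=-5->D; (2,3):dx=+1,dy=+6->C; (2,4):dx=-1,dy=+2->D; (2,5):dx=+3,dy=+9->C
  (2,6):dx=+4,dy=+3->C; (3,4):dx=-2,dy=-4->C; (3,5):dx=+2,dy=+3->C; (3,6):dx=+3,dy=-3->D
  (4,5):dx=+4,dy=+7->C; (4,6):dx=+5,dy=+1->C; (5,6):dx=+1,dy=-6->D
Step 2: C = 8, D = 7, total pairs = 15.
Step 3: tau = (C - D)/(n(n-1)/2) = (8 - 7)/15 = 0.066667.
Step 4: Exact two-sided p-value (enumerate n! = 720 permutations of y under H0): p = 1.000000.
Step 5: alpha = 0.05. fail to reject H0.

tau_b = 0.0667 (C=8, D=7), p = 1.000000, fail to reject H0.


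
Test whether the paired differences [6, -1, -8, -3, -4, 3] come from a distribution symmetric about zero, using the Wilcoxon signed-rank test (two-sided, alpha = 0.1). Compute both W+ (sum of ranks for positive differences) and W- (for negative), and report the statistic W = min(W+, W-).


Step 1: Drop any zero differences (none here) and take |d_i|.
|d| = [6, 1, 8, 3, 4, 3]
Step 2: Midrank |d_i| (ties get averaged ranks).
ranks: |6|->5, |1|->1, |8|->6, |3|->2.5, |4|->4, |3|->2.5
Step 3: Attach original signs; sum ranks with positive sign and with negative sign.
W+ = 5 + 2.5 = 7.5
W- = 1 + 6 + 2.5 + 4 = 13.5
(Check: W+ + W- = 21 should equal n(n+1)/2 = 21.)
Step 4: Test statistic W = min(W+, W-) = 7.5.
Step 5: Ties in |d|, so use the tie-corrected normal approximation.
        E[W] = n(n+1)/4 = 6*7/4 = 10.5.
        Tie groups: |d|=3 (t=2); sum(t^3 - t) = 6.
        Var[W] = n(n+1)(2n+1)/24 - sum(t^3-t)/48 = 546/24 - 6/48 = 22.625.
        z = (W - E[W]) / sqrt(Var[W]) = (7.5 - 10.5) / 4.7566 = -0.6307.
        Two-sided p = 2*Phi(z) = 0.528233.
Step 6: alpha = 0.1. fail to reject H0.

W+ = 7.5, W- = 13.5, W = min = 7.5, p = 0.528233, fail to reject H0.


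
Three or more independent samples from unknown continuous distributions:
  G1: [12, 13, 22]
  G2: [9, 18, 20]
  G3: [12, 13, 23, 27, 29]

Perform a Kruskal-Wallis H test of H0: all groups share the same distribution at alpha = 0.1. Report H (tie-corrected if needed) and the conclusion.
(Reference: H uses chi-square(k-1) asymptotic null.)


Step 1: Combine all N = 11 observations and assign midranks.
sorted (value, group, rank): (9,G2,1), (12,G1,2.5), (12,G3,2.5), (13,G1,4.5), (13,G3,4.5), (18,G2,6), (20,G2,7), (22,G1,8), (23,G3,9), (27,G3,10), (29,G3,11)
Step 2: Sum ranks within each group.
R_1 = 15 (n_1 = 3)
R_2 = 14 (n_2 = 3)
R_3 = 37 (n_3 = 5)
Step 3: H = 12/(N(N+1)) * sum(R_i^2/n_i) - 3(N+1)
     = 12/(11*12) * (15^2/3 + 14^2/3 + 37^2/5) - 3*12
     = 0.090909 * 414.133 - 36
     = 1.648485.
Step 4: Ties present; correction factor C = 1 - 12/(11^3 - 11) = 0.990909. Corrected H = 1.648485 / 0.990909 = 1.663609.
Step 5: Under H0, H ~ chi^2(2); p-value = 0.435263.
Step 6: alpha = 0.1. fail to reject H0.

H = 1.6636, df = 2, p = 0.435263, fail to reject H0.


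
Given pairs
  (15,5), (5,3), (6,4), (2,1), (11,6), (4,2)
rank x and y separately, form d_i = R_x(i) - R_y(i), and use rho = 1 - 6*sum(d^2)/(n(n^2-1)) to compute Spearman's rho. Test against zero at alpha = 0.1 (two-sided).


Step 1: Rank x and y separately (midranks; no ties here).
rank(x): 15->6, 5->3, 6->4, 2->1, 11->5, 4->2
rank(y): 5->5, 3->3, 4->4, 1->1, 6->6, 2->2
Step 2: d_i = R_x(i) - R_y(i); compute d_i^2.
  (6-5)^2=1, (3-3)^2=0, (4-4)^2=0, (1-1)^2=0, (5-6)^2=1, (2-2)^2=0
sum(d^2) = 2.
Step 3: rho = 1 - 6*2 / (6*(6^2 - 1)) = 1 - 12/210 = 0.942857.
Step 4: Under H0, t = rho * sqrt((n-2)/(1-rho^2)) = 5.6595 ~ t(4).
Step 5: Two-sided p-value from the t-distribution with 4 df = 0.004805.
Step 6: alpha = 0.1. reject H0.

rho = 0.9429, p = 0.004805, reject H0 at alpha = 0.1.


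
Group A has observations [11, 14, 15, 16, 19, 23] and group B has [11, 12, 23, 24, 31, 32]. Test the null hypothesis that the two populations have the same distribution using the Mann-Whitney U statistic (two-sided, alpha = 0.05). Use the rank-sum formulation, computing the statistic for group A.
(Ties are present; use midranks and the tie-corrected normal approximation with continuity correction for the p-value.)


Step 1: Combine and sort all 12 observations; assign midranks.
sorted (value, group): (11,X), (11,Y), (12,Y), (14,X), (15,X), (16,X), (19,X), (23,X), (23,Y), (24,Y), (31,Y), (32,Y)
ranks: 11->1.5, 11->1.5, 12->3, 14->4, 15->5, 16->6, 19->7, 23->8.5, 23->8.5, 24->10, 31->11, 32->12
Step 2: Rank sum for X: R1 = 1.5 + 4 + 5 + 6 + 7 + 8.5 = 32.
Step 3: U_X = R1 - n1(n1+1)/2 = 32 - 6*7/2 = 32 - 21 = 11.
       U_Y = n1*n2 - U_X = 36 - 11 = 25.
Step 4: Ties are present, so use the tie-corrected normal approximation (with continuity correction) for the p-value.
Step 5: p-value = 0.296258; compare to alpha = 0.05. fail to reject H0.

U_X = 11, p = 0.296258, fail to reject H0 at alpha = 0.05.


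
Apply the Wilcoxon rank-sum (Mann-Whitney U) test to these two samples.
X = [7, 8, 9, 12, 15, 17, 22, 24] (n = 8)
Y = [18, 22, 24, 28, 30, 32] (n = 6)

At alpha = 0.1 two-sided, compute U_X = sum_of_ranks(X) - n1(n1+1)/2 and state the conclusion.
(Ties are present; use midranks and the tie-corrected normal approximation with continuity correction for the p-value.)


Step 1: Combine and sort all 14 observations; assign midranks.
sorted (value, group): (7,X), (8,X), (9,X), (12,X), (15,X), (17,X), (18,Y), (22,X), (22,Y), (24,X), (24,Y), (28,Y), (30,Y), (32,Y)
ranks: 7->1, 8->2, 9->3, 12->4, 15->5, 17->6, 18->7, 22->8.5, 22->8.5, 24->10.5, 24->10.5, 28->12, 30->13, 32->14
Step 2: Rank sum for X: R1 = 1 + 2 + 3 + 4 + 5 + 6 + 8.5 + 10.5 = 40.
Step 3: U_X = R1 - n1(n1+1)/2 = 40 - 8*9/2 = 40 - 36 = 4.
       U_Y = n1*n2 - U_X = 48 - 4 = 44.
Step 4: Ties are present, so use the tie-corrected normal approximation (with continuity correction) for the p-value.
Step 5: p-value = 0.011636; compare to alpha = 0.1. reject H0.

U_X = 4, p = 0.011636, reject H0 at alpha = 0.1.


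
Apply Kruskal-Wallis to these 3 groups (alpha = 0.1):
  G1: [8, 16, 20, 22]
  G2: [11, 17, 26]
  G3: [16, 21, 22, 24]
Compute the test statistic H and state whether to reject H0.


Step 1: Combine all N = 11 observations and assign midranks.
sorted (value, group, rank): (8,G1,1), (11,G2,2), (16,G1,3.5), (16,G3,3.5), (17,G2,5), (20,G1,6), (21,G3,7), (22,G1,8.5), (22,G3,8.5), (24,G3,10), (26,G2,11)
Step 2: Sum ranks within each group.
R_1 = 19 (n_1 = 4)
R_2 = 18 (n_2 = 3)
R_3 = 29 (n_3 = 4)
Step 3: H = 12/(N(N+1)) * sum(R_i^2/n_i) - 3(N+1)
     = 12/(11*12) * (19^2/4 + 18^2/3 + 29^2/4) - 3*12
     = 0.090909 * 408.5 - 36
     = 1.136364.
Step 4: Ties present; correction factor C = 1 - 12/(11^3 - 11) = 0.990909. Corrected H = 1.136364 / 0.990909 = 1.146789.
Step 5: Under H0, H ~ chi^2(2); p-value = 0.563609.
Step 6: alpha = 0.1. fail to reject H0.

H = 1.1468, df = 2, p = 0.563609, fail to reject H0.


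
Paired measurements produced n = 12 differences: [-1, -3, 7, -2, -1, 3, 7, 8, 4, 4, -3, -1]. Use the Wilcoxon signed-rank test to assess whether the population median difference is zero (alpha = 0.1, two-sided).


Step 1: Drop any zero differences (none here) and take |d_i|.
|d| = [1, 3, 7, 2, 1, 3, 7, 8, 4, 4, 3, 1]
Step 2: Midrank |d_i| (ties get averaged ranks).
ranks: |1|->2, |3|->6, |7|->10.5, |2|->4, |1|->2, |3|->6, |7|->10.5, |8|->12, |4|->8.5, |4|->8.5, |3|->6, |1|->2
Step 3: Attach original signs; sum ranks with positive sign and with negative sign.
W+ = 10.5 + 6 + 10.5 + 12 + 8.5 + 8.5 = 56
W- = 2 + 6 + 4 + 2 + 6 + 2 = 22
(Check: W+ + W- = 78 should equal n(n+1)/2 = 78.)
Step 4: Test statistic W = min(W+, W-) = 22.
Step 5: Ties in |d|, so use the tie-corrected normal approximation.
        E[W] = n(n+1)/4 = 12*13/4 = 39.
        Tie groups: |d|=1 (t=3), |d|=3 (t=3), |d|=4 (t=2), |d|=7 (t=2); sum(t^3 - t) = 60.
        Var[W] = n(n+1)(2n+1)/24 - sum(t^3-t)/48 = 3900/24 - 60/48 = 161.25.
        z = (W - E[W]) / sqrt(Var[W]) = (22 - 39) / 12.6984 = -1.3387.
        Two-sided p = 2*Phi(z) = 0.180652.
Step 6: alpha = 0.1. fail to reject H0.

W+ = 56, W- = 22, W = min = 22, p = 0.180652, fail to reject H0.


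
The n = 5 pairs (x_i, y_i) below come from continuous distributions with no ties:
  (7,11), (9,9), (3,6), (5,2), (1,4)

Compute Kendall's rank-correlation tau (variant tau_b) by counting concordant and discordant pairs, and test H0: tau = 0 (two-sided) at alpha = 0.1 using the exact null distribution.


Step 1: Enumerate the 10 unordered pairs (i,j) with i<j and classify each by sign(x_j-x_i) * sign(y_j-y_i).
  (1,2):dx=+2,dy=-2->D; (1,3):dx=-4,dy=-5->C; (1,4):dx=-2,dy=-9->C; (1,5):dx=-6,dy=-7->C
  (2,3):dx=-6,dy=-3->C; (2,4):dx=-4,dy=-7->C; (2,5):dx=-8,dy=-5->C; (3,4):dx=+2,dy=-4->D
  (3,5):dx=-2,dy=-2->C; (4,5):dx=-4,dy=+2->D
Step 2: C = 7, D = 3, total pairs = 10.
Step 3: tau = (C - D)/(n(n-1)/2) = (7 - 3)/10 = 0.400000.
Step 4: Exact two-sided p-value (enumerate n! = 120 permutations of y under H0): p = 0.483333.
Step 5: alpha = 0.1. fail to reject H0.

tau_b = 0.4000 (C=7, D=3), p = 0.483333, fail to reject H0.


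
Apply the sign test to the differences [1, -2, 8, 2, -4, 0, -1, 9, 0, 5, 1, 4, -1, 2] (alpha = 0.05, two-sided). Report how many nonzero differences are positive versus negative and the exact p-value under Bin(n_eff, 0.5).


Step 1: Discard zero differences. Original n = 14; n_eff = number of nonzero differences = 12.
Nonzero differences (with sign): +1, -2, +8, +2, -4, -1, +9, +5, +1, +4, -1, +2
Step 2: Count signs: positive = 8, negative = 4.
Step 3: Under H0: P(positive) = 0.5, so the number of positives S ~ Bin(12, 0.5).
Step 4: Two-sided exact p-value = sum of Bin(12,0.5) probabilities at or below the observed probability = 0.387695.
Step 5: alpha = 0.05. fail to reject H0.

n_eff = 12, pos = 8, neg = 4, p = 0.387695, fail to reject H0.


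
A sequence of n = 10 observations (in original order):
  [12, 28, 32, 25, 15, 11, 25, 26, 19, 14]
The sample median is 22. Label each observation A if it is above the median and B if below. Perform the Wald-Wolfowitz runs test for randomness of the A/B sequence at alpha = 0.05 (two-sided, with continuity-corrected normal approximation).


Step 1: Compute median = 22; label A = above, B = below.
Labels in order: BAAABBAABB  (n_A = 5, n_B = 5)
Step 2: Count runs R = 5.
Step 3: Under H0 (random ordering), E[R] = 2*n_A*n_B/(n_A+n_B) + 1 = 2*5*5/10 + 1 = 6.0000.
        Var[R] = 2*n_A*n_B*(2*n_A*n_B - n_A - n_B) / ((n_A+n_B)^2 * (n_A+n_B-1)) = 2000/900 = 2.2222.
        SD[R] = 1.4907.
Step 4: Continuity-corrected z = (R + 0.5 - E[R]) / SD[R] = (5 + 0.5 - 6.0000) / 1.4907 = -0.3354.
Step 5: Two-sided p-value via normal approximation = 2*(1 - Phi(|z|)) = 0.737316.
Step 6: alpha = 0.05. fail to reject H0.

R = 5, z = -0.3354, p = 0.737316, fail to reject H0.


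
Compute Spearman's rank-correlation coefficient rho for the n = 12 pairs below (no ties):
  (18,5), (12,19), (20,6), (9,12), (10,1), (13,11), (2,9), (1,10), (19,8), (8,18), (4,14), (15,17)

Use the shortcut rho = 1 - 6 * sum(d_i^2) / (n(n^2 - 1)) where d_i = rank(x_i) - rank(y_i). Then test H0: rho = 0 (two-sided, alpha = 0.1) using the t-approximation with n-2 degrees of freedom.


Step 1: Rank x and y separately (midranks; no ties here).
rank(x): 18->10, 12->7, 20->12, 9->5, 10->6, 13->8, 2->2, 1->1, 19->11, 8->4, 4->3, 15->9
rank(y): 5->2, 19->12, 6->3, 12->8, 1->1, 11->7, 9->5, 10->6, 8->4, 18->11, 14->9, 17->10
Step 2: d_i = R_x(i) - R_y(i); compute d_i^2.
  (10-2)^2=64, (7-12)^2=25, (12-3)^2=81, (5-8)^2=9, (6-1)^2=25, (8-7)^2=1, (2-5)^2=9, (1-6)^2=25, (11-4)^2=49, (4-11)^2=49, (3-9)^2=36, (9-10)^2=1
sum(d^2) = 374.
Step 3: rho = 1 - 6*374 / (12*(12^2 - 1)) = 1 - 2244/1716 = -0.307692.
Step 4: Under H0, t = rho * sqrt((n-2)/(1-rho^2)) = -1.0226 ~ t(10).
Step 5: Two-sided p-value from the t-distribution with 10 df = 0.330589.
Step 6: alpha = 0.1. fail to reject H0.

rho = -0.3077, p = 0.330589, fail to reject H0 at alpha = 0.1.


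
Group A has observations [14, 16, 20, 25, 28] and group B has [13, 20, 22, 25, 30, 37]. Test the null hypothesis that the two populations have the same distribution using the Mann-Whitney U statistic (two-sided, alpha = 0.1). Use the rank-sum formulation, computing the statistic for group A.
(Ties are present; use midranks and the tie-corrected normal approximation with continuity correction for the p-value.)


Step 1: Combine and sort all 11 observations; assign midranks.
sorted (value, group): (13,Y), (14,X), (16,X), (20,X), (20,Y), (22,Y), (25,X), (25,Y), (28,X), (30,Y), (37,Y)
ranks: 13->1, 14->2, 16->3, 20->4.5, 20->4.5, 22->6, 25->7.5, 25->7.5, 28->9, 30->10, 37->11
Step 2: Rank sum for X: R1 = 2 + 3 + 4.5 + 7.5 + 9 = 26.
Step 3: U_X = R1 - n1(n1+1)/2 = 26 - 5*6/2 = 26 - 15 = 11.
       U_Y = n1*n2 - U_X = 30 - 11 = 19.
Step 4: Ties are present, so use the tie-corrected normal approximation (with continuity correction) for the p-value.
Step 5: p-value = 0.520916; compare to alpha = 0.1. fail to reject H0.

U_X = 11, p = 0.520916, fail to reject H0 at alpha = 0.1.


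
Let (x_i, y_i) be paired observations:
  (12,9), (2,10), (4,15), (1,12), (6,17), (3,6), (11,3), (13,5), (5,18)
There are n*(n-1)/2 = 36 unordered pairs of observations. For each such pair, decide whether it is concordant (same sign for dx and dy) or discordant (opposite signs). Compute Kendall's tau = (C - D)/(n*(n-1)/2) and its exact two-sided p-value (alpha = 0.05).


Step 1: Enumerate the 36 unordered pairs (i,j) with i<j and classify each by sign(x_j-x_i) * sign(y_j-y_i).
  (1,2):dx=-10,dy=+1->D; (1,3):dx=-8,dy=+6->D; (1,4):dx=-11,dy=+3->D; (1,5):dx=-6,dy=+8->D
  (1,6):dx=-9,dy=-3->C; (1,7):dx=-1,dy=-6->C; (1,8):dx=+1,dy=-4->D; (1,9):dx=-7,dy=+9->D
  (2,3):dx=+2,dy=+5->C; (2,4):dx=-1,dy=+2->D; (2,5):dx=+4,dy=+7->C; (2,6):dx=+1,dy=-4->D
  (2,7):dx=+9,dy=-7->D; (2,8):dx=+11,dy=-5->D; (2,9):dx=+3,dy=+8->C; (3,4):dx=-3,dy=-3->C
  (3,5):dx=+2,dy=+2->C; (3,6):dx=-1,dy=-9->C; (3,7):dx=+7,dy=-12->D; (3,8):dx=+9,dy=-10->D
  (3,9):dx=+1,dy=+3->C; (4,5):dx=+5,dy=+5->C; (4,6):dx=+2,dy=-6->D; (4,7):dx=+10,dy=-9->D
  (4,8):dx=+12,dy=-7->D; (4,9):dx=+4,dy=+6->C; (5,6):dx=-3,dy=-11->C; (5,7):dx=+5,dy=-14->D
  (5,8):dx=+7,dy=-12->D; (5,9):dx=-1,dy=+1->D; (6,7):dx=+8,dy=-3->D; (6,8):dx=+10,dy=-1->D
  (6,9):dx=+2,dy=+12->C; (7,8):dx=+2,dy=+2->C; (7,9):dx=-6,dy=+15->D; (8,9):dx=-8,dy=+13->D
Step 2: C = 14, D = 22, total pairs = 36.
Step 3: tau = (C - D)/(n(n-1)/2) = (14 - 22)/36 = -0.222222.
Step 4: Exact two-sided p-value (enumerate n! = 362880 permutations of y under H0): p = 0.476709.
Step 5: alpha = 0.05. fail to reject H0.

tau_b = -0.2222 (C=14, D=22), p = 0.476709, fail to reject H0.


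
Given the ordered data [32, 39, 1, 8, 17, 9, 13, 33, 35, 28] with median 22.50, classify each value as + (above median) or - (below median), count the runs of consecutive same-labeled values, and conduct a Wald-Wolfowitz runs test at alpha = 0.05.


Step 1: Compute median = 22.50; label A = above, B = below.
Labels in order: AABBBBBAAA  (n_A = 5, n_B = 5)
Step 2: Count runs R = 3.
Step 3: Under H0 (random ordering), E[R] = 2*n_A*n_B/(n_A+n_B) + 1 = 2*5*5/10 + 1 = 6.0000.
        Var[R] = 2*n_A*n_B*(2*n_A*n_B - n_A - n_B) / ((n_A+n_B)^2 * (n_A+n_B-1)) = 2000/900 = 2.2222.
        SD[R] = 1.4907.
Step 4: Continuity-corrected z = (R + 0.5 - E[R]) / SD[R] = (3 + 0.5 - 6.0000) / 1.4907 = -1.6771.
Step 5: Two-sided p-value via normal approximation = 2*(1 - Phi(|z|)) = 0.093533.
Step 6: alpha = 0.05. fail to reject H0.

R = 3, z = -1.6771, p = 0.093533, fail to reject H0.


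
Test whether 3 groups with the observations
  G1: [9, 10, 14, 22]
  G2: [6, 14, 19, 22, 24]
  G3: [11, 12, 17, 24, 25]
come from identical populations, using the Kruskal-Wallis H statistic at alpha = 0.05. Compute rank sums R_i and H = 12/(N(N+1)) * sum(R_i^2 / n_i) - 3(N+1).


Step 1: Combine all N = 14 observations and assign midranks.
sorted (value, group, rank): (6,G2,1), (9,G1,2), (10,G1,3), (11,G3,4), (12,G3,5), (14,G1,6.5), (14,G2,6.5), (17,G3,8), (19,G2,9), (22,G1,10.5), (22,G2,10.5), (24,G2,12.5), (24,G3,12.5), (25,G3,14)
Step 2: Sum ranks within each group.
R_1 = 22 (n_1 = 4)
R_2 = 39.5 (n_2 = 5)
R_3 = 43.5 (n_3 = 5)
Step 3: H = 12/(N(N+1)) * sum(R_i^2/n_i) - 3(N+1)
     = 12/(14*15) * (22^2/4 + 39.5^2/5 + 43.5^2/5) - 3*15
     = 0.057143 * 811.5 - 45
     = 1.371429.
Step 4: Ties present; correction factor C = 1 - 18/(14^3 - 14) = 0.993407. Corrected H = 1.371429 / 0.993407 = 1.380531.
Step 5: Under H0, H ~ chi^2(2); p-value = 0.501443.
Step 6: alpha = 0.05. fail to reject H0.

H = 1.3805, df = 2, p = 0.501443, fail to reject H0.


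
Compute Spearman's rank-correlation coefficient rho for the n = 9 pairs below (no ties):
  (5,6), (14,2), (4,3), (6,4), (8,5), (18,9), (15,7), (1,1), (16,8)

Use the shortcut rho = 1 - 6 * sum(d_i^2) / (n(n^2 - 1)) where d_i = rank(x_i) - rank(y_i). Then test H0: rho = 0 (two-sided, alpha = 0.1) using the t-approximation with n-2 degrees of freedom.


Step 1: Rank x and y separately (midranks; no ties here).
rank(x): 5->3, 14->6, 4->2, 6->4, 8->5, 18->9, 15->7, 1->1, 16->8
rank(y): 6->6, 2->2, 3->3, 4->4, 5->5, 9->9, 7->7, 1->1, 8->8
Step 2: d_i = R_x(i) - R_y(i); compute d_i^2.
  (3-6)^2=9, (6-2)^2=16, (2-3)^2=1, (4-4)^2=0, (5-5)^2=0, (9-9)^2=0, (7-7)^2=0, (1-1)^2=0, (8-8)^2=0
sum(d^2) = 26.
Step 3: rho = 1 - 6*26 / (9*(9^2 - 1)) = 1 - 156/720 = 0.783333.
Step 4: Under H0, t = rho * sqrt((n-2)/(1-rho^2)) = 3.3341 ~ t(7).
Step 5: Two-sided p-value from the t-distribution with 7 df = 0.012520.
Step 6: alpha = 0.1. reject H0.

rho = 0.7833, p = 0.012520, reject H0 at alpha = 0.1.


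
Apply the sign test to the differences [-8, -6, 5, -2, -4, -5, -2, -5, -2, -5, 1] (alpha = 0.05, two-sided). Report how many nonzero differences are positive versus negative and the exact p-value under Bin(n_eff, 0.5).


Step 1: Discard zero differences. Original n = 11; n_eff = number of nonzero differences = 11.
Nonzero differences (with sign): -8, -6, +5, -2, -4, -5, -2, -5, -2, -5, +1
Step 2: Count signs: positive = 2, negative = 9.
Step 3: Under H0: P(positive) = 0.5, so the number of positives S ~ Bin(11, 0.5).
Step 4: Two-sided exact p-value = sum of Bin(11,0.5) probabilities at or below the observed probability = 0.065430.
Step 5: alpha = 0.05. fail to reject H0.

n_eff = 11, pos = 2, neg = 9, p = 0.065430, fail to reject H0.


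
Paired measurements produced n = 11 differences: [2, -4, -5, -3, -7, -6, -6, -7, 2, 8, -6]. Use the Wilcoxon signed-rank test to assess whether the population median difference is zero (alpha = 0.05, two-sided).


Step 1: Drop any zero differences (none here) and take |d_i|.
|d| = [2, 4, 5, 3, 7, 6, 6, 7, 2, 8, 6]
Step 2: Midrank |d_i| (ties get averaged ranks).
ranks: |2|->1.5, |4|->4, |5|->5, |3|->3, |7|->9.5, |6|->7, |6|->7, |7|->9.5, |2|->1.5, |8|->11, |6|->7
Step 3: Attach original signs; sum ranks with positive sign and with negative sign.
W+ = 1.5 + 1.5 + 11 = 14
W- = 4 + 5 + 3 + 9.5 + 7 + 7 + 9.5 + 7 = 52
(Check: W+ + W- = 66 should equal n(n+1)/2 = 66.)
Step 4: Test statistic W = min(W+, W-) = 14.
Step 5: Ties in |d|, so use the tie-corrected normal approximation.
        E[W] = n(n+1)/4 = 11*12/4 = 33.
        Tie groups: |d|=2 (t=2), |d|=6 (t=3), |d|=7 (t=2); sum(t^3 - t) = 36.
        Var[W] = n(n+1)(2n+1)/24 - sum(t^3-t)/48 = 3036/24 - 36/48 = 125.75.
        z = (W - E[W]) / sqrt(Var[W]) = (14 - 33) / 11.2138 = -1.6943.
        Two-sided p = 2*Phi(z) = 0.090201.
Step 6: alpha = 0.05. fail to reject H0.

W+ = 14, W- = 52, W = min = 14, p = 0.090201, fail to reject H0.


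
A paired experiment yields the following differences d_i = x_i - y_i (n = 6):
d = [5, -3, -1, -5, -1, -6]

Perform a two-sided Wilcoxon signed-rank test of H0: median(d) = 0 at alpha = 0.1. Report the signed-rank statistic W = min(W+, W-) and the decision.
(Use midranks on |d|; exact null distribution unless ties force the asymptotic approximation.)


Step 1: Drop any zero differences (none here) and take |d_i|.
|d| = [5, 3, 1, 5, 1, 6]
Step 2: Midrank |d_i| (ties get averaged ranks).
ranks: |5|->4.5, |3|->3, |1|->1.5, |5|->4.5, |1|->1.5, |6|->6
Step 3: Attach original signs; sum ranks with positive sign and with negative sign.
W+ = 4.5 = 4.5
W- = 3 + 1.5 + 4.5 + 1.5 + 6 = 16.5
(Check: W+ + W- = 21 should equal n(n+1)/2 = 21.)
Step 4: Test statistic W = min(W+, W-) = 4.5.
Step 5: Ties in |d|, so use the tie-corrected normal approximation.
        E[W] = n(n+1)/4 = 6*7/4 = 10.5.
        Tie groups: |d|=1 (t=2), |d|=5 (t=2); sum(t^3 - t) = 12.
        Var[W] = n(n+1)(2n+1)/24 - sum(t^3-t)/48 = 546/24 - 12/48 = 22.5.
        z = (W - E[W]) / sqrt(Var[W]) = (4.5 - 10.5) / 4.7434 = -1.2649.
        Two-sided p = 2*Phi(z) = 0.205903.
Step 6: alpha = 0.1. fail to reject H0.

W+ = 4.5, W- = 16.5, W = min = 4.5, p = 0.205903, fail to reject H0.


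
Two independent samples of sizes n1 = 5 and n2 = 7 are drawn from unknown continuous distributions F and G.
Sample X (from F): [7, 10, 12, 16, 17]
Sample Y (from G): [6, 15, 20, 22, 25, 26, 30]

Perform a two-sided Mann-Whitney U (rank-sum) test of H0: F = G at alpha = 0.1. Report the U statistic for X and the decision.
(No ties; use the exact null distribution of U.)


Step 1: Combine and sort all 12 observations; assign midranks.
sorted (value, group): (6,Y), (7,X), (10,X), (12,X), (15,Y), (16,X), (17,X), (20,Y), (22,Y), (25,Y), (26,Y), (30,Y)
ranks: 6->1, 7->2, 10->3, 12->4, 15->5, 16->6, 17->7, 20->8, 22->9, 25->10, 26->11, 30->12
Step 2: Rank sum for X: R1 = 2 + 3 + 4 + 6 + 7 = 22.
Step 3: U_X = R1 - n1(n1+1)/2 = 22 - 5*6/2 = 22 - 15 = 7.
       U_Y = n1*n2 - U_X = 35 - 7 = 28.
Step 4: No ties, so the exact null distribution of U (based on enumerating the C(12,5) = 792 equally likely rank assignments) gives the two-sided p-value.
Step 5: p-value = 0.106061; compare to alpha = 0.1. fail to reject H0.

U_X = 7, p = 0.106061, fail to reject H0 at alpha = 0.1.


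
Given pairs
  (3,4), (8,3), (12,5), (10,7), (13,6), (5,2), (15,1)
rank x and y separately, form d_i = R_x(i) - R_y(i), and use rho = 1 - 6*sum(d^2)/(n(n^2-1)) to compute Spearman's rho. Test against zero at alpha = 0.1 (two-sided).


Step 1: Rank x and y separately (midranks; no ties here).
rank(x): 3->1, 8->3, 12->5, 10->4, 13->6, 5->2, 15->7
rank(y): 4->4, 3->3, 5->5, 7->7, 6->6, 2->2, 1->1
Step 2: d_i = R_x(i) - R_y(i); compute d_i^2.
  (1-4)^2=9, (3-3)^2=0, (5-5)^2=0, (4-7)^2=9, (6-6)^2=0, (2-2)^2=0, (7-1)^2=36
sum(d^2) = 54.
Step 3: rho = 1 - 6*54 / (7*(7^2 - 1)) = 1 - 324/336 = 0.035714.
Step 4: Under H0, t = rho * sqrt((n-2)/(1-rho^2)) = 0.0799 ~ t(5).
Step 5: Two-sided p-value from the t-distribution with 5 df = 0.939408.
Step 6: alpha = 0.1. fail to reject H0.

rho = 0.0357, p = 0.939408, fail to reject H0 at alpha = 0.1.


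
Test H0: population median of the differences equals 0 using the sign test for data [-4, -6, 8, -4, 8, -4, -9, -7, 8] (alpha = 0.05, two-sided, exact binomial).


Step 1: Discard zero differences. Original n = 9; n_eff = number of nonzero differences = 9.
Nonzero differences (with sign): -4, -6, +8, -4, +8, -4, -9, -7, +8
Step 2: Count signs: positive = 3, negative = 6.
Step 3: Under H0: P(positive) = 0.5, so the number of positives S ~ Bin(9, 0.5).
Step 4: Two-sided exact p-value = sum of Bin(9,0.5) probabilities at or below the observed probability = 0.507812.
Step 5: alpha = 0.05. fail to reject H0.

n_eff = 9, pos = 3, neg = 6, p = 0.507812, fail to reject H0.


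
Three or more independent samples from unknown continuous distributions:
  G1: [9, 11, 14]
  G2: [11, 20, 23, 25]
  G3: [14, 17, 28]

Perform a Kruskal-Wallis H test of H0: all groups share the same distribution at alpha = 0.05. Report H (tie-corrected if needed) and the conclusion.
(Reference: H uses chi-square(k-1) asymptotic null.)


Step 1: Combine all N = 10 observations and assign midranks.
sorted (value, group, rank): (9,G1,1), (11,G1,2.5), (11,G2,2.5), (14,G1,4.5), (14,G3,4.5), (17,G3,6), (20,G2,7), (23,G2,8), (25,G2,9), (28,G3,10)
Step 2: Sum ranks within each group.
R_1 = 8 (n_1 = 3)
R_2 = 26.5 (n_2 = 4)
R_3 = 20.5 (n_3 = 3)
Step 3: H = 12/(N(N+1)) * sum(R_i^2/n_i) - 3(N+1)
     = 12/(10*11) * (8^2/3 + 26.5^2/4 + 20.5^2/3) - 3*11
     = 0.109091 * 336.979 - 33
     = 3.761364.
Step 4: Ties present; correction factor C = 1 - 12/(10^3 - 10) = 0.987879. Corrected H = 3.761364 / 0.987879 = 3.807515.
Step 5: Under H0, H ~ chi^2(2); p-value = 0.149008.
Step 6: alpha = 0.05. fail to reject H0.

H = 3.8075, df = 2, p = 0.149008, fail to reject H0.


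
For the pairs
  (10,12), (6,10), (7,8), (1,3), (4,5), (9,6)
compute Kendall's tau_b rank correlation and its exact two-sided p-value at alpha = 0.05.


Step 1: Enumerate the 15 unordered pairs (i,j) with i<j and classify each by sign(x_j-x_i) * sign(y_j-y_i).
  (1,2):dx=-4,dy=-2->C; (1,3):dx=-3,dy=-4->C; (1,4):dx=-9,dy=-9->C; (1,5):dx=-6,dy=-7->C
  (1,6):dx=-1,dy=-6->C; (2,3):dx=+1,dy=-2->D; (2,4):dx=-5,dy=-7->C; (2,5):dx=-2,dy=-5->C
  (2,6):dx=+3,dy=-4->D; (3,4):dx=-6,dy=-5->C; (3,5):dx=-3,dy=-3->C; (3,6):dx=+2,dy=-2->D
  (4,5):dx=+3,dy=+2->C; (4,6):dx=+8,dy=+3->C; (5,6):dx=+5,dy=+1->C
Step 2: C = 12, D = 3, total pairs = 15.
Step 3: tau = (C - D)/(n(n-1)/2) = (12 - 3)/15 = 0.600000.
Step 4: Exact two-sided p-value (enumerate n! = 720 permutations of y under H0): p = 0.136111.
Step 5: alpha = 0.05. fail to reject H0.

tau_b = 0.6000 (C=12, D=3), p = 0.136111, fail to reject H0.


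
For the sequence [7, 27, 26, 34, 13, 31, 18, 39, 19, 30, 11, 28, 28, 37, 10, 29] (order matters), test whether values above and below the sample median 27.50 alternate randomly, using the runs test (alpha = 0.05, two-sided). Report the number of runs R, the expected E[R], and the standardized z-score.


Step 1: Compute median = 27.50; label A = above, B = below.
Labels in order: BBBABABABABAAABA  (n_A = 8, n_B = 8)
Step 2: Count runs R = 12.
Step 3: Under H0 (random ordering), E[R] = 2*n_A*n_B/(n_A+n_B) + 1 = 2*8*8/16 + 1 = 9.0000.
        Var[R] = 2*n_A*n_B*(2*n_A*n_B - n_A - n_B) / ((n_A+n_B)^2 * (n_A+n_B-1)) = 14336/3840 = 3.7333.
        SD[R] = 1.9322.
Step 4: Continuity-corrected z = (R - 0.5 - E[R]) / SD[R] = (12 - 0.5 - 9.0000) / 1.9322 = 1.2939.
Step 5: Two-sided p-value via normal approximation = 2*(1 - Phi(|z|)) = 0.195709.
Step 6: alpha = 0.05. fail to reject H0.

R = 12, z = 1.2939, p = 0.195709, fail to reject H0.


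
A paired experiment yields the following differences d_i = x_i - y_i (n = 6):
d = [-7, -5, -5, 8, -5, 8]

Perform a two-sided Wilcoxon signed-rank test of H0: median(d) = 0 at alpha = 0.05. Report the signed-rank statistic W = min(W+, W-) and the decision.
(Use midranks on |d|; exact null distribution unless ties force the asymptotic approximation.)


Step 1: Drop any zero differences (none here) and take |d_i|.
|d| = [7, 5, 5, 8, 5, 8]
Step 2: Midrank |d_i| (ties get averaged ranks).
ranks: |7|->4, |5|->2, |5|->2, |8|->5.5, |5|->2, |8|->5.5
Step 3: Attach original signs; sum ranks with positive sign and with negative sign.
W+ = 5.5 + 5.5 = 11
W- = 4 + 2 + 2 + 2 = 10
(Check: W+ + W- = 21 should equal n(n+1)/2 = 21.)
Step 4: Test statistic W = min(W+, W-) = 10.
Step 5: Ties in |d|, so use the tie-corrected normal approximation.
        E[W] = n(n+1)/4 = 6*7/4 = 10.5.
        Tie groups: |d|=5 (t=3), |d|=8 (t=2); sum(t^3 - t) = 30.
        Var[W] = n(n+1)(2n+1)/24 - sum(t^3-t)/48 = 546/24 - 30/48 = 22.125.
        z = (W - E[W]) / sqrt(Var[W]) = (10 - 10.5) / 4.7037 = -0.1063.
        Two-sided p = 2*Phi(z) = 0.915345.
Step 6: alpha = 0.05. fail to reject H0.

W+ = 11, W- = 10, W = min = 10, p = 0.915345, fail to reject H0.
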